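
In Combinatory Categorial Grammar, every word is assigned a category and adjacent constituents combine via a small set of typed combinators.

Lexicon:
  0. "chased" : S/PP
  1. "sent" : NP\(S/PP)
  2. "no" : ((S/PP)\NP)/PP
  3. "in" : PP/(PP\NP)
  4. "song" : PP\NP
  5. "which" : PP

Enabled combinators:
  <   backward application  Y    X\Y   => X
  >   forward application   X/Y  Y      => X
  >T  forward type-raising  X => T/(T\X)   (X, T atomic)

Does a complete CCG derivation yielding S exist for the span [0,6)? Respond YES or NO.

YES

[0,6] S   >
  [0,5] S/PP   <
    [0,2] NP   <
      [0,1] "chased" : S/PP
      [1,2] "sent" : NP\(S/PP)
    [2,5] (S/PP)\NP   >
      [2,3] "no" : ((S/PP)\NP)/PP
      [3,5] PP   >
        [3,4] "in" : PP/(PP\NP)
        [4,5] "song" : PP\NP
  [5,6] "which" : PP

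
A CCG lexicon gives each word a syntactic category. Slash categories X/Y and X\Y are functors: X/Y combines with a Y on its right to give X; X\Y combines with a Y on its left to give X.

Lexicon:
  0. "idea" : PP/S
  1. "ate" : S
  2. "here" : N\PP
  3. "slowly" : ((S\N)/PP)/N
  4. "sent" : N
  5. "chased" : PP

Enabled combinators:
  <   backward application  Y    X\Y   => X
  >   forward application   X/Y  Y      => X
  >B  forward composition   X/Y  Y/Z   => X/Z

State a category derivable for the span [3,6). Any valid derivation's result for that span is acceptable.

[0,6] S   <
  [0,3] N   <
    [0,2] PP   >
      [0,1] "idea" : PP/S
      [1,2] "ate" : S
    [2,3] "here" : N\PP
  [3,6] S\N   >
    [3,5] (S\N)/PP   >
      [3,4] "slowly" : ((S\N)/PP)/N
      [4,5] "sent" : N
    [5,6] "chased" : PP

S\N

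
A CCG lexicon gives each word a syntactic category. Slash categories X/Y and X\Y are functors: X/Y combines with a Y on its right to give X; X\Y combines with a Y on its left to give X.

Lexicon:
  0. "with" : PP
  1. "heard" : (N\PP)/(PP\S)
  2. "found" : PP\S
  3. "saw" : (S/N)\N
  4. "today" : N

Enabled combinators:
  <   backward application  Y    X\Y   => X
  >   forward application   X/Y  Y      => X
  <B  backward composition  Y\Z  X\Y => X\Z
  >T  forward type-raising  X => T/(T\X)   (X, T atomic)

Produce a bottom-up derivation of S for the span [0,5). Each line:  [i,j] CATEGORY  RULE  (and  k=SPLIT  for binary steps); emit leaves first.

[0,5] S   >
  [0,4] S/N   <
    [0,3] N   >
      [0,1] N/(N\PP)   >T
        [0,1] "with" : PP
      [1,3] N\PP   >
        [1,2] "heard" : (N\PP)/(PP\S)
        [2,3] "found" : PP\S
    [3,4] "saw" : (S/N)\N
  [4,5] "today" : N

[0,1] PP  lex  "with"
[0,1] N/(N\PP)  >T
[1,2] (N\PP)/(PP\S)  lex  "heard"
[2,3] PP\S  lex  "found"
[1,3] N\PP  >  k=2
[0,3] N  >  k=1
[3,4] (S/N)\N  lex  "saw"
[0,4] S/N  <  k=3
[4,5] N  lex  "today"
[0,5] S  >  k=4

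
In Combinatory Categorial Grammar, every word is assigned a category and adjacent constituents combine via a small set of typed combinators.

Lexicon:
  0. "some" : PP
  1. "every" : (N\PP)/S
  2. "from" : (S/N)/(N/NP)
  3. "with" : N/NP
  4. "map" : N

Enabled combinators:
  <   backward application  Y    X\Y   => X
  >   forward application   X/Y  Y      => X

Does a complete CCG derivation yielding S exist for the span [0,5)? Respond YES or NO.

NO

PP (N\PP)/S (S/N)/(N/NP) N/NP N
CKY chart[0,5] = {N}; S ∉ chart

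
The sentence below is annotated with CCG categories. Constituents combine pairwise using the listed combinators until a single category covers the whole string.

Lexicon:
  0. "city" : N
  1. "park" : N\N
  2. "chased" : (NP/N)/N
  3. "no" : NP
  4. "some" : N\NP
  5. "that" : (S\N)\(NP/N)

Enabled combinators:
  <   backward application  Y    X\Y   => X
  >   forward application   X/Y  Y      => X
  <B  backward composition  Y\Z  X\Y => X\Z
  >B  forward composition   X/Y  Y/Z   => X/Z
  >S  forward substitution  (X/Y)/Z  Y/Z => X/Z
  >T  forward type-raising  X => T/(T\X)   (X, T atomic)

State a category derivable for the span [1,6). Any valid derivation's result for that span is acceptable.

S\N

[0,6] S   <
  [0,1] "city" : N
  [1,6] S\N   <B
    [1,2] "park" : N\N
    [2,6] S\N   <
      [2,5] NP/N   >
        [2,3] "chased" : (NP/N)/N
        [3,5] N   >
          [3,4] N/(N\NP)   >T
            [3,4] "no" : NP
          [4,5] "some" : N\NP
      [5,6] "that" : (S\N)\(NP/N)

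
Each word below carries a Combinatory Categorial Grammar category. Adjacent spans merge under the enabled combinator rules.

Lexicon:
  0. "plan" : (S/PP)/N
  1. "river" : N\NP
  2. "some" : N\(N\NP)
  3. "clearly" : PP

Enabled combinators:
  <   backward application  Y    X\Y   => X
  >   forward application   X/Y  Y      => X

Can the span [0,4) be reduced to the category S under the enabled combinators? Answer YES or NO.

[0,4] S   >
  [0,3] S/PP   >
    [0,1] "plan" : (S/PP)/N
    [1,3] N   <
      [1,2] "river" : N\NP
      [2,3] "some" : N\(N\NP)
  [3,4] "clearly" : PP

YES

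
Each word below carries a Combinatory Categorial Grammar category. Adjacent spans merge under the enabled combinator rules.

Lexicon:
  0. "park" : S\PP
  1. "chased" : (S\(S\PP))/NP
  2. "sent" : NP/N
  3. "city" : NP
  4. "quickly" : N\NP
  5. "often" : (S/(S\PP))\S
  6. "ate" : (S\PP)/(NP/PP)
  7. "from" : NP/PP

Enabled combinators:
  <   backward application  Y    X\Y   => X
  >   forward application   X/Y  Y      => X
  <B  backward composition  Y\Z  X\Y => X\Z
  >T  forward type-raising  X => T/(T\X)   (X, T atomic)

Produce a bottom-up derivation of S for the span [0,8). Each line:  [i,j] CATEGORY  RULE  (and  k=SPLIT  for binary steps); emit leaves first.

[0,8] S   >
  [0,6] S/(S\PP)   <
    [0,5] S   <
      [0,1] "park" : S\PP
      [1,5] S\(S\PP)   >
        [1,2] "chased" : (S\(S\PP))/NP
        [2,5] NP   >
          [2,3] "sent" : NP/N
          [3,5] N   <
            [3,4] "city" : NP
            [4,5] "quickly" : N\NP
    [5,6] "often" : (S/(S\PP))\S
  [6,8] S\PP   >
    [6,7] "ate" : (S\PP)/(NP/PP)
    [7,8] "from" : NP/PP

[0,1] S\PP  lex  "park"
[1,2] (S\(S\PP))/NP  lex  "chased"
[2,3] NP/N  lex  "sent"
[3,4] NP  lex  "city"
[4,5] N\NP  lex  "quickly"
[3,5] N  <  k=4
[2,5] NP  >  k=3
[1,5] S\(S\PP)  >  k=2
[0,5] S  <  k=1
[5,6] (S/(S\PP))\S  lex  "often"
[0,6] S/(S\PP)  <  k=5
[6,7] (S\PP)/(NP/PP)  lex  "ate"
[7,8] NP/PP  lex  "from"
[6,8] S\PP  >  k=7
[0,8] S  >  k=6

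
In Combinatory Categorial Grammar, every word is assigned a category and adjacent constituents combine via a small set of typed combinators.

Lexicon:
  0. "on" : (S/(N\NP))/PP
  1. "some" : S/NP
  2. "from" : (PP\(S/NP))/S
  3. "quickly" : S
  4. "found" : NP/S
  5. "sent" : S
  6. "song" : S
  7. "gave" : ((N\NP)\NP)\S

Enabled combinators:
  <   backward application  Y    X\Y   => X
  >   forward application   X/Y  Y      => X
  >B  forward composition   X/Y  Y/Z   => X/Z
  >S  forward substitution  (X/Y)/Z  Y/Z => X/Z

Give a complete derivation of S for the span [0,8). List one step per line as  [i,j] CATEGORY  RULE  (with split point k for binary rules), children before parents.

[0,1] (S/(N\NP))/PP  lex  "on"
[1,2] S/NP  lex  "some"
[2,3] (PP\(S/NP))/S  lex  "from"
[3,4] S  lex  "quickly"
[2,4] PP\(S/NP)  >  k=3
[1,4] PP  <  k=2
[0,4] S/(N\NP)  >  k=1
[4,5] NP/S  lex  "found"
[5,6] S  lex  "sent"
[4,6] NP  >  k=5
[6,7] S  lex  "song"
[7,8] ((N\NP)\NP)\S  lex  "gave"
[6,8] (N\NP)\NP  <  k=7
[4,8] N\NP  <  k=6
[0,8] S  >  k=4

[0,8] S   >
  [0,4] S/(N\NP)   >
    [0,1] "on" : (S/(N\NP))/PP
    [1,4] PP   <
      [1,2] "some" : S/NP
      [2,4] PP\(S/NP)   >
        [2,3] "from" : (PP\(S/NP))/S
        [3,4] "quickly" : S
  [4,8] N\NP   <
    [4,6] NP   >
      [4,5] "found" : NP/S
      [5,6] "sent" : S
    [6,8] (N\NP)\NP   <
      [6,7] "song" : S
      [7,8] "gave" : ((N\NP)\NP)\S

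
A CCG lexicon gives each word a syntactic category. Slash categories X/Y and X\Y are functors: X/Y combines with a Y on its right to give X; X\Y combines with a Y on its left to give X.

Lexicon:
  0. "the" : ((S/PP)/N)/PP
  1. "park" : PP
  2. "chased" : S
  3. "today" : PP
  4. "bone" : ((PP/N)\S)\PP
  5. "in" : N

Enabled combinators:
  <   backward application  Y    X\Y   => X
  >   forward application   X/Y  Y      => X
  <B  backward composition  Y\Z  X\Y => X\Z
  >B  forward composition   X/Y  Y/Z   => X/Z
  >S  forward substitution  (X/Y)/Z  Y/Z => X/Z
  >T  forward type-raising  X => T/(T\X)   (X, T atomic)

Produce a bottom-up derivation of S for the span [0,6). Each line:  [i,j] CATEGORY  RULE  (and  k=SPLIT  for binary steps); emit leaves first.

[0,1] ((S/PP)/N)/PP  lex  "the"
[1,2] PP  lex  "park"
[0,2] (S/PP)/N  >  k=1
[2,3] S  lex  "chased"
[3,4] PP  lex  "today"
[4,5] ((PP/N)\S)\PP  lex  "bone"
[3,5] (PP/N)\S  <  k=4
[2,5] PP/N  <  k=3
[0,5] S/N  >S  k=2
[5,6] N  lex  "in"
[0,6] S  >  k=5

[0,6] S   >
  [0,5] S/N   >S
    [0,2] (S/PP)/N   >
      [0,1] "the" : ((S/PP)/N)/PP
      [1,2] "park" : PP
    [2,5] PP/N   <
      [2,3] "chased" : S
      [3,5] (PP/N)\S   <
        [3,4] "today" : PP
        [4,5] "bone" : ((PP/N)\S)\PP
  [5,6] "in" : N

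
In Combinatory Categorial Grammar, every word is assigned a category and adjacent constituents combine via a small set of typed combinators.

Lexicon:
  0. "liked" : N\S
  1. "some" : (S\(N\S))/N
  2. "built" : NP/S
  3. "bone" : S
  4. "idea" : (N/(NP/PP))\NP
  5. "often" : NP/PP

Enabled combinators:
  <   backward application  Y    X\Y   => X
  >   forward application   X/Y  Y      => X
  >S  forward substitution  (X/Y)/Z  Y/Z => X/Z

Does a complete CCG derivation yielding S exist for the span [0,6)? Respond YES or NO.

YES

[0,6] S   <
  [0,1] "liked" : N\S
  [1,6] S\(N\S)   >
    [1,2] "some" : (S\(N\S))/N
    [2,6] N   >
      [2,5] N/(NP/PP)   <
        [2,4] NP   >
          [2,3] "built" : NP/S
          [3,4] "bone" : S
        [4,5] "idea" : (N/(NP/PP))\NP
      [5,6] "often" : NP/PP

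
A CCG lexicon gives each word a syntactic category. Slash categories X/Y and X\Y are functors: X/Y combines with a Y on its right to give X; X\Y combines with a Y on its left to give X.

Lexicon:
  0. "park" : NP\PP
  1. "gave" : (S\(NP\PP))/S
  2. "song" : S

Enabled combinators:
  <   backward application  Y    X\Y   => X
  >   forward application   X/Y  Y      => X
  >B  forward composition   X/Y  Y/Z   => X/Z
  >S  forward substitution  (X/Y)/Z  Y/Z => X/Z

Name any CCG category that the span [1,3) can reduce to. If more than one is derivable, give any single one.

S\(NP\PP)

[0,3] S   <
  [0,1] "park" : NP\PP
  [1,3] S\(NP\PP)   >
    [1,2] "gave" : (S\(NP\PP))/S
    [2,3] "song" : S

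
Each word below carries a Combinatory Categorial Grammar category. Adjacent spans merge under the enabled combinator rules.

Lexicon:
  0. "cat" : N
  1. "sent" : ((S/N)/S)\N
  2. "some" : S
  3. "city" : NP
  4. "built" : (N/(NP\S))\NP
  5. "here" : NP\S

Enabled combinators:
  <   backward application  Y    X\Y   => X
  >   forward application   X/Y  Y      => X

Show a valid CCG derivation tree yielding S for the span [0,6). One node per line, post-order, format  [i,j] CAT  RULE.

[0,1] N  lex  "cat"
[1,2] ((S/N)/S)\N  lex  "sent"
[0,2] (S/N)/S  <  k=1
[2,3] S  lex  "some"
[0,3] S/N  >  k=2
[3,4] NP  lex  "city"
[4,5] (N/(NP\S))\NP  lex  "built"
[3,5] N/(NP\S)  <  k=4
[5,6] NP\S  lex  "here"
[3,6] N  >  k=5
[0,6] S  >  k=3

[0,6] S   >
  [0,3] S/N   >
    [0,2] (S/N)/S   <
      [0,1] "cat" : N
      [1,2] "sent" : ((S/N)/S)\N
    [2,3] "some" : S
  [3,6] N   >
    [3,5] N/(NP\S)   <
      [3,4] "city" : NP
      [4,5] "built" : (N/(NP\S))\NP
    [5,6] "here" : NP\S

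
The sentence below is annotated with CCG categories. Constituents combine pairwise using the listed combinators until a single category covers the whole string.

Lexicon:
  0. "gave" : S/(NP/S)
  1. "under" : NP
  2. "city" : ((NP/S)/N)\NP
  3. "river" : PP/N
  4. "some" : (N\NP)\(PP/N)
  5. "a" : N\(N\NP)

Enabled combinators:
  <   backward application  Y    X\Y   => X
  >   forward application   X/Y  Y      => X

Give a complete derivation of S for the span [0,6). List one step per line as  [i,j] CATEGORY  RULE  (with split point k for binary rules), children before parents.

[0,6] S   >
  [0,1] "gave" : S/(NP/S)
  [1,6] NP/S   >
    [1,3] (NP/S)/N   <
      [1,2] "under" : NP
      [2,3] "city" : ((NP/S)/N)\NP
    [3,6] N   <
      [3,5] N\NP   <
        [3,4] "river" : PP/N
        [4,5] "some" : (N\NP)\(PP/N)
      [5,6] "a" : N\(N\NP)

[0,1] S/(NP/S)  lex  "gave"
[1,2] NP  lex  "under"
[2,3] ((NP/S)/N)\NP  lex  "city"
[1,3] (NP/S)/N  <  k=2
[3,4] PP/N  lex  "river"
[4,5] (N\NP)\(PP/N)  lex  "some"
[3,5] N\NP  <  k=4
[5,6] N\(N\NP)  lex  "a"
[3,6] N  <  k=5
[1,6] NP/S  >  k=3
[0,6] S  >  k=1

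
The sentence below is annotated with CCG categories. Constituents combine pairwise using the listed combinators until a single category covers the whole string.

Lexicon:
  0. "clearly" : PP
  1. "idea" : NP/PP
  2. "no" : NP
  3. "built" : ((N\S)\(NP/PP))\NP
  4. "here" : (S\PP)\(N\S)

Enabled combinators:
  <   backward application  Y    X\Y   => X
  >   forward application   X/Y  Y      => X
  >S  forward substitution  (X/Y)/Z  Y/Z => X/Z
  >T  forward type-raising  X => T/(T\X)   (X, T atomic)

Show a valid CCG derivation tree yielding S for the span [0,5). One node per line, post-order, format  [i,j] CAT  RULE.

[0,5] S   >
  [0,1] S/(S\PP)   >T
    [0,1] "clearly" : PP
  [1,5] S\PP   <
    [1,4] N\S   <
      [1,2] "idea" : NP/PP
      [2,4] (N\S)\(NP/PP)   <
        [2,3] "no" : NP
        [3,4] "built" : ((N\S)\(NP/PP))\NP
    [4,5] "here" : (S\PP)\(N\S)

[0,1] PP  lex  "clearly"
[0,1] S/(S\PP)  >T
[1,2] NP/PP  lex  "idea"
[2,3] NP  lex  "no"
[3,4] ((N\S)\(NP/PP))\NP  lex  "built"
[2,4] (N\S)\(NP/PP)  <  k=3
[1,4] N\S  <  k=2
[4,5] (S\PP)\(N\S)  lex  "here"
[1,5] S\PP  <  k=4
[0,5] S  >  k=1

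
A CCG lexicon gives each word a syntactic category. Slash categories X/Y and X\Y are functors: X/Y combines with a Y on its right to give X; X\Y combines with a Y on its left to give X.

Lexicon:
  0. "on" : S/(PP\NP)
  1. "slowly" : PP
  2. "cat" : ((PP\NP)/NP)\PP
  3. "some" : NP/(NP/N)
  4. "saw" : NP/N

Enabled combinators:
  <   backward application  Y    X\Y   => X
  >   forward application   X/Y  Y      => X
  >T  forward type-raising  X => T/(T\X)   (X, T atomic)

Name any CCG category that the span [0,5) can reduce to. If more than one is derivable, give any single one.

[0,5] S   >
  [0,1] "on" : S/(PP\NP)
  [1,5] PP\NP   >
    [1,3] (PP\NP)/NP   <
      [1,2] "slowly" : PP
      [2,3] "cat" : ((PP\NP)/NP)\PP
    [3,5] NP   >
      [3,4] "some" : NP/(NP/N)
      [4,5] "saw" : NP/N

S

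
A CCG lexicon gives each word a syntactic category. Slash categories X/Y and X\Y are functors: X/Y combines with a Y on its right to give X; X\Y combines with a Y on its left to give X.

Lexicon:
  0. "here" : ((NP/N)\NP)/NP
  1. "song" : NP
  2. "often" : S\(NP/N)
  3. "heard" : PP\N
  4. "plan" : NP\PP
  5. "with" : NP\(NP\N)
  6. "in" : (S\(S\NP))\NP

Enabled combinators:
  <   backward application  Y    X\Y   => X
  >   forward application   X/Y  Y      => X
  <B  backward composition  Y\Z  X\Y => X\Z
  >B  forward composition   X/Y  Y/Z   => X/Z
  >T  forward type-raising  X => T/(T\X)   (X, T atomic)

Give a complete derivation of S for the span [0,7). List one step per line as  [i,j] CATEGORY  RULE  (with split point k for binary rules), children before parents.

[0,7] S   <
  [0,3] S\NP   <B
    [0,2] (NP/N)\NP   >
      [0,1] "here" : ((NP/N)\NP)/NP
      [1,2] "song" : NP
    [2,3] "often" : S\(NP/N)
  [3,7] S\(S\NP)   <
    [3,6] NP   <
      [3,5] NP\N   <B
        [3,4] "heard" : PP\N
        [4,5] "plan" : NP\PP
      [5,6] "with" : NP\(NP\N)
    [6,7] "in" : (S\(S\NP))\NP

[0,1] ((NP/N)\NP)/NP  lex  "here"
[1,2] NP  lex  "song"
[0,2] (NP/N)\NP  >  k=1
[2,3] S\(NP/N)  lex  "often"
[0,3] S\NP  <B  k=2
[3,4] PP\N  lex  "heard"
[4,5] NP\PP  lex  "plan"
[3,5] NP\N  <B  k=4
[5,6] NP\(NP\N)  lex  "with"
[3,6] NP  <  k=5
[6,7] (S\(S\NP))\NP  lex  "in"
[3,7] S\(S\NP)  <  k=6
[0,7] S  <  k=3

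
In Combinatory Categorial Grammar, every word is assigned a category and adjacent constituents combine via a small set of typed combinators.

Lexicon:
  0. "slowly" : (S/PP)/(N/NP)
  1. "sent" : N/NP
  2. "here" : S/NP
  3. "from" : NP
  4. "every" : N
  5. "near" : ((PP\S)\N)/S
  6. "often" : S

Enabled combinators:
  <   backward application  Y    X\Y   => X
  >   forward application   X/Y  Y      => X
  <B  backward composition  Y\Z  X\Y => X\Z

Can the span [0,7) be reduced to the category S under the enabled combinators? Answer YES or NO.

[0,7] S   >
  [0,2] S/PP   >
    [0,1] "slowly" : (S/PP)/(N/NP)
    [1,2] "sent" : N/NP
  [2,7] PP   <
    [2,4] S   >
      [2,3] "here" : S/NP
      [3,4] "from" : NP
    [4,7] PP\S   <
      [4,5] "every" : N
      [5,7] (PP\S)\N   >
        [5,6] "near" : ((PP\S)\N)/S
        [6,7] "often" : S

YES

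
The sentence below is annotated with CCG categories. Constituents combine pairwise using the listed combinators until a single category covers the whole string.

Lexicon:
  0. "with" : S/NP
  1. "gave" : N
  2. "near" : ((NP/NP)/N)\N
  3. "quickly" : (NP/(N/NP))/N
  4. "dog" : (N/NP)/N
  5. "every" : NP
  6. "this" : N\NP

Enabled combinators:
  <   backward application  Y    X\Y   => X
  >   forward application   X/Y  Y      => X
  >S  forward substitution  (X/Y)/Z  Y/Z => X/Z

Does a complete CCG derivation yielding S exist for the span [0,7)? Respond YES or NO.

[0,7] S   >
  [0,1] "with" : S/NP
  [1,7] NP   >
    [1,5] NP/N   >S
      [1,3] (NP/NP)/N   <
        [1,2] "gave" : N
        [2,3] "near" : ((NP/NP)/N)\N
      [3,5] NP/N   >S
        [3,4] "quickly" : (NP/(N/NP))/N
        [4,5] "dog" : (N/NP)/N
    [5,7] N   <
      [5,6] "every" : NP
      [6,7] "this" : N\NP

YES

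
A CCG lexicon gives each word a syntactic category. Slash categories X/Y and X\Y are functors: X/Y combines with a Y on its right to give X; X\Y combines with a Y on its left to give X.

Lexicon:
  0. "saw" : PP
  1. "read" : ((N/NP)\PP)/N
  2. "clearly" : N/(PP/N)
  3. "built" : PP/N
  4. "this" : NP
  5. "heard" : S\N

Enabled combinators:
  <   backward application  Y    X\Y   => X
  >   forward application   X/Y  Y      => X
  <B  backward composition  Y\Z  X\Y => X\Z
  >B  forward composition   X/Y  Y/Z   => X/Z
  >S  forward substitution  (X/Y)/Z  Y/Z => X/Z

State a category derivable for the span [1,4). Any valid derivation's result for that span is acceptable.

(N/NP)\PP

[0,6] S   <
  [0,5] N   >
    [0,4] N/NP   <
      [0,1] "saw" : PP
      [1,4] (N/NP)\PP   >
        [1,2] "read" : ((N/NP)\PP)/N
        [2,4] N   >
          [2,3] "clearly" : N/(PP/N)
          [3,4] "built" : PP/N
    [4,5] "this" : NP
  [5,6] "heard" : S\N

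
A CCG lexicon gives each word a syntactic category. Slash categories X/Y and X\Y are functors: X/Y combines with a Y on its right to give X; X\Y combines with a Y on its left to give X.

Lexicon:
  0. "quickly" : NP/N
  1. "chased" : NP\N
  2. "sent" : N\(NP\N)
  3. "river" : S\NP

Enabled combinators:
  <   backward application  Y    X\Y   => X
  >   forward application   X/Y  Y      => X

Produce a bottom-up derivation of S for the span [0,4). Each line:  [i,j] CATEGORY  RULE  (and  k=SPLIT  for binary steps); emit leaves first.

[0,1] NP/N  lex  "quickly"
[1,2] NP\N  lex  "chased"
[2,3] N\(NP\N)  lex  "sent"
[1,3] N  <  k=2
[0,3] NP  >  k=1
[3,4] S\NP  lex  "river"
[0,4] S  <  k=3

[0,4] S   <
  [0,3] NP   >
    [0,1] "quickly" : NP/N
    [1,3] N   <
      [1,2] "chased" : NP\N
      [2,3] "sent" : N\(NP\N)
  [3,4] "river" : S\NP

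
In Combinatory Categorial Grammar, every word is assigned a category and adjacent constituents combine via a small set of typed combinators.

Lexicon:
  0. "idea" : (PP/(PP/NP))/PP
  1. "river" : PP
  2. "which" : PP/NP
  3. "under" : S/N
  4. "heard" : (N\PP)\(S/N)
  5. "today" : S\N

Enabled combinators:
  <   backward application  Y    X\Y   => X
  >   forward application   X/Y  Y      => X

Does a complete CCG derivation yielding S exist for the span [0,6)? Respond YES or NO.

YES

[0,6] S   <
  [0,5] N   <
    [0,3] PP   >
      [0,2] PP/(PP/NP)   >
        [0,1] "idea" : (PP/(PP/NP))/PP
        [1,2] "river" : PP
      [2,3] "which" : PP/NP
    [3,5] N\PP   <
      [3,4] "under" : S/N
      [4,5] "heard" : (N\PP)\(S/N)
  [5,6] "today" : S\N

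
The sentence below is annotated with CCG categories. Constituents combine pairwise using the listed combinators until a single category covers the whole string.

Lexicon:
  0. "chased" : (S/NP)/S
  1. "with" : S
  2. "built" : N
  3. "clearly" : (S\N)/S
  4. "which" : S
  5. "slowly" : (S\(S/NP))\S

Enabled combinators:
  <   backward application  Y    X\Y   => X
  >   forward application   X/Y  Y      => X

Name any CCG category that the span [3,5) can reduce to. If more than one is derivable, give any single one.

S\N

[0,6] S   <
  [0,2] S/NP   >
    [0,1] "chased" : (S/NP)/S
    [1,2] "with" : S
  [2,6] S\(S/NP)   <
    [2,5] S   <
      [2,3] "built" : N
      [3,5] S\N   >
        [3,4] "clearly" : (S\N)/S
        [4,5] "which" : S
    [5,6] "slowly" : (S\(S/NP))\S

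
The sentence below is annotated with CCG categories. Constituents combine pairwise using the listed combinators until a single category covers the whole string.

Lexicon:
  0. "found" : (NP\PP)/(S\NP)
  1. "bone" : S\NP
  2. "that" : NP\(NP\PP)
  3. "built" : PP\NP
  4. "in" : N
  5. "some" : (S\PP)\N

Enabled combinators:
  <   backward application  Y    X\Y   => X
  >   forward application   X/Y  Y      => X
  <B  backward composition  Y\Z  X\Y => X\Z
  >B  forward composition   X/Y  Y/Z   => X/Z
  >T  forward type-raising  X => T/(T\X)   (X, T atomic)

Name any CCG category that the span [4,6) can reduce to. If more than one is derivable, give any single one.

S\PP

[0,6] S   <
  [0,3] NP   <
    [0,2] NP\PP   >
      [0,1] "found" : (NP\PP)/(S\NP)
      [1,2] "bone" : S\NP
    [2,3] "that" : NP\(NP\PP)
  [3,6] S\NP   <B
    [3,4] "built" : PP\NP
    [4,6] S\PP   <
      [4,5] "in" : N
      [5,6] "some" : (S\PP)\N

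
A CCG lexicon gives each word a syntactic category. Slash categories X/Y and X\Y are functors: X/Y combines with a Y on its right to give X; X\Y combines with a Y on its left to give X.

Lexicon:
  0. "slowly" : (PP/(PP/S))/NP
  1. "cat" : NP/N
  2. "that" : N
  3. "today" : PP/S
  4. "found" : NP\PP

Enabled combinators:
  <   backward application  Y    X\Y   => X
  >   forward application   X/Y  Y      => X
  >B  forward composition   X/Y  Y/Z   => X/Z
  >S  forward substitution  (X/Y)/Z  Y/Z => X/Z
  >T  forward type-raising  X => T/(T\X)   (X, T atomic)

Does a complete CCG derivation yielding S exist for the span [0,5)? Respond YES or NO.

NO

(PP/(PP/S))/NP NP/N N PP/S NP\PP
CKY chart[0,5] = {N/(N\NP), NP, NP/(NP\NP), PP/(PP\NP), S/(S\NP)}; S ∉ chart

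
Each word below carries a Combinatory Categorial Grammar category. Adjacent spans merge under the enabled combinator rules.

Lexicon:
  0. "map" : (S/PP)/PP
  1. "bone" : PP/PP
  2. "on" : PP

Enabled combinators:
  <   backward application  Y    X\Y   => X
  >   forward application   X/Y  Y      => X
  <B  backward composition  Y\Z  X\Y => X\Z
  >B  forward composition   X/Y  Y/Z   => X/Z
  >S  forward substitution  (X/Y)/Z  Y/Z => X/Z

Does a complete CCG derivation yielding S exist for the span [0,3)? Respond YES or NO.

YES

[0,3] S   >
  [0,2] S/PP   >S
    [0,1] "map" : (S/PP)/PP
    [1,2] "bone" : PP/PP
  [2,3] "on" : PP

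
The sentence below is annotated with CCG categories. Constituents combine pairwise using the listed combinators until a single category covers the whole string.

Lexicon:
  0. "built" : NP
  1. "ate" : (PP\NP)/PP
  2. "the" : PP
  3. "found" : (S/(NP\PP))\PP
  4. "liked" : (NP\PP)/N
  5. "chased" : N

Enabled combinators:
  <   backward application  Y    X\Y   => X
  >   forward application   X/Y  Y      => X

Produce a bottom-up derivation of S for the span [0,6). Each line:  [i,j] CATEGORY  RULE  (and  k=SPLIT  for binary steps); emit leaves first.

[0,1] NP  lex  "built"
[1,2] (PP\NP)/PP  lex  "ate"
[2,3] PP  lex  "the"
[1,3] PP\NP  >  k=2
[0,3] PP  <  k=1
[3,4] (S/(NP\PP))\PP  lex  "found"
[0,4] S/(NP\PP)  <  k=3
[4,5] (NP\PP)/N  lex  "liked"
[5,6] N  lex  "chased"
[4,6] NP\PP  >  k=5
[0,6] S  >  k=4

[0,6] S   >
  [0,4] S/(NP\PP)   <
    [0,3] PP   <
      [0,1] "built" : NP
      [1,3] PP\NP   >
        [1,2] "ate" : (PP\NP)/PP
        [2,3] "the" : PP
    [3,4] "found" : (S/(NP\PP))\PP
  [4,6] NP\PP   >
    [4,5] "liked" : (NP\PP)/N
    [5,6] "chased" : N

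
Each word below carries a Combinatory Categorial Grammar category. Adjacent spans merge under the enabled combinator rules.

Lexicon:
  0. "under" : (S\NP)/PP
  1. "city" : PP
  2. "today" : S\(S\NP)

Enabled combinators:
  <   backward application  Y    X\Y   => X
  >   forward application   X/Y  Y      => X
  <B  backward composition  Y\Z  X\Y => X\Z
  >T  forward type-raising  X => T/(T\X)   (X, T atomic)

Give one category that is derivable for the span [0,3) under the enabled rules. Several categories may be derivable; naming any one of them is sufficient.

[0,3] S   <
  [0,2] S\NP   >
    [0,1] "under" : (S\NP)/PP
    [1,2] "city" : PP
  [2,3] "today" : S\(S\NP)

S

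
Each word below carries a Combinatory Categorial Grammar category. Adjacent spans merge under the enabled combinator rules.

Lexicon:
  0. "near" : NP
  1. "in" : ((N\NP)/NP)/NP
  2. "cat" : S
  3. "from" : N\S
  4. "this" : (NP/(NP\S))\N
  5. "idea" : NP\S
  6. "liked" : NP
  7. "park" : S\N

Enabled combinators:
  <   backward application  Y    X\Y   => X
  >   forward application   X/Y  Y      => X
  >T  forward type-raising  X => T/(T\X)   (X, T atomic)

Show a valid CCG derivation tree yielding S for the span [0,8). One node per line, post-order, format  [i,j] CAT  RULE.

[0,1] NP  lex  "near"
[1,2] ((N\NP)/NP)/NP  lex  "in"
[2,3] S  lex  "cat"
[3,4] N\S  lex  "from"
[2,4] N  <  k=3
[4,5] (NP/(NP\S))\N  lex  "this"
[2,5] NP/(NP\S)  <  k=4
[5,6] NP\S  lex  "idea"
[2,6] NP  >  k=5
[1,6] (N\NP)/NP  >  k=2
[6,7] NP  lex  "liked"
[1,7] N\NP  >  k=6
[0,7] N  <  k=1
[7,8] S\N  lex  "park"
[0,8] S  <  k=7

[0,8] S   <
  [0,7] N   <
    [0,1] "near" : NP
    [1,7] N\NP   >
      [1,6] (N\NP)/NP   >
        [1,2] "in" : ((N\NP)/NP)/NP
        [2,6] NP   >
          [2,5] NP/(NP\S)   <
            [2,4] N   <
              [2,3] "cat" : S
              [3,4] "from" : N\S
            [4,5] "this" : (NP/(NP\S))\N
          [5,6] "idea" : NP\S
      [6,7] "liked" : NP
  [7,8] "park" : S\N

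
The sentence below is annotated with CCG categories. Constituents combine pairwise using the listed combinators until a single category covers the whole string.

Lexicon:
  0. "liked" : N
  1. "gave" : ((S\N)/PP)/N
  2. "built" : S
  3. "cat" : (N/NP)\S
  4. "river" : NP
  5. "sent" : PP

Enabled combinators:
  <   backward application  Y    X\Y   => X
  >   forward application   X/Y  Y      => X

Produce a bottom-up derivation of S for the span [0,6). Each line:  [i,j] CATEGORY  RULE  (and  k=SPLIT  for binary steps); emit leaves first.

[0,6] S   <
  [0,1] "liked" : N
  [1,6] S\N   >
    [1,5] (S\N)/PP   >
      [1,2] "gave" : ((S\N)/PP)/N
      [2,5] N   >
        [2,4] N/NP   <
          [2,3] "built" : S
          [3,4] "cat" : (N/NP)\S
        [4,5] "river" : NP
    [5,6] "sent" : PP

[0,1] N  lex  "liked"
[1,2] ((S\N)/PP)/N  lex  "gave"
[2,3] S  lex  "built"
[3,4] (N/NP)\S  lex  "cat"
[2,4] N/NP  <  k=3
[4,5] NP  lex  "river"
[2,5] N  >  k=4
[1,5] (S\N)/PP  >  k=2
[5,6] PP  lex  "sent"
[1,6] S\N  >  k=5
[0,6] S  <  k=1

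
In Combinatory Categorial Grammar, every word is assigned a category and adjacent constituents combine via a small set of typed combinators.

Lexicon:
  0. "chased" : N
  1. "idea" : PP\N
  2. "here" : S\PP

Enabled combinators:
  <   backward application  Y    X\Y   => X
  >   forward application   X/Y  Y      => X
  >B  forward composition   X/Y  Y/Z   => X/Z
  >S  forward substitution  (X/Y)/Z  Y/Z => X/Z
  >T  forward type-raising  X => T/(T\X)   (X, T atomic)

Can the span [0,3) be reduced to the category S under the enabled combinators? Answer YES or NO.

YES

[0,3] S   <
  [0,2] PP   >
    [0,1] PP/(PP\N)   >T
      [0,1] "chased" : N
    [1,2] "idea" : PP\N
  [2,3] "here" : S\PP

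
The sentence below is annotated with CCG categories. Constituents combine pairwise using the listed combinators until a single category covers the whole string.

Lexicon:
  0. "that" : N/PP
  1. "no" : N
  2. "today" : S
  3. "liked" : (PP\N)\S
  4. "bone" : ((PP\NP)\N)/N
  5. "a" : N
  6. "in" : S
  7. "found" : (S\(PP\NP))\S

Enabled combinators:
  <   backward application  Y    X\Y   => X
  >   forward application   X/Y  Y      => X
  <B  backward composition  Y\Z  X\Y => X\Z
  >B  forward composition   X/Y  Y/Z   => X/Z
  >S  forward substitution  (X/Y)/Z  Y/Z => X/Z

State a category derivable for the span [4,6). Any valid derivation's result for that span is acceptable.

(PP\NP)\N

[0,8] S   <
  [0,4] N   >
    [0,1] "that" : N/PP
    [1,4] PP   <
      [1,2] "no" : N
      [2,4] PP\N   <
        [2,3] "today" : S
        [3,4] "liked" : (PP\N)\S
  [4,8] S\N   <B
    [4,6] (PP\NP)\N   >
      [4,5] "bone" : ((PP\NP)\N)/N
      [5,6] "a" : N
    [6,8] S\(PP\NP)   <
      [6,7] "in" : S
      [7,8] "found" : (S\(PP\NP))\S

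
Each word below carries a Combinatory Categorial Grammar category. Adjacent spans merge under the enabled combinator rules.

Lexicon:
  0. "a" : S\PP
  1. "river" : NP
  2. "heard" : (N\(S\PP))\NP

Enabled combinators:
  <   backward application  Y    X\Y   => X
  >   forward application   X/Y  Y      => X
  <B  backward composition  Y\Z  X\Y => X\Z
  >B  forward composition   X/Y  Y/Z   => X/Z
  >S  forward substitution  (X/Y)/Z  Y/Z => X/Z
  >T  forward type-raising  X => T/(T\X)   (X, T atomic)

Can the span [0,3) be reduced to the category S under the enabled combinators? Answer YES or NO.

S\PP NP (N\(S\PP))\NP
CKY chart[0,3] = {N, N/(N\N), NP/(NP\N), PP/(PP\N), S/(S\N)}; S ∉ chart

NO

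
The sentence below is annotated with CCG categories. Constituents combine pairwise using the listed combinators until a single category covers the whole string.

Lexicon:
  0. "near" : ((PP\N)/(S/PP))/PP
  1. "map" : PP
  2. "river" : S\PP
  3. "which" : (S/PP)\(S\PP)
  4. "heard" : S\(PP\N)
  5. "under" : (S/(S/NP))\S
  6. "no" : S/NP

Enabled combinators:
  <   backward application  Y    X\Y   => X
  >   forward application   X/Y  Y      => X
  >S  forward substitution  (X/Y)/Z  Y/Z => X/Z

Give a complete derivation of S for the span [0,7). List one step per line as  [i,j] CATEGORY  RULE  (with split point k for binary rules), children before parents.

[0,7] S   >
  [0,6] S/(S/NP)   <
    [0,5] S   <
      [0,4] PP\N   >
        [0,2] (PP\N)/(S/PP)   >
          [0,1] "near" : ((PP\N)/(S/PP))/PP
          [1,2] "map" : PP
        [2,4] S/PP   <
          [2,3] "river" : S\PP
          [3,4] "which" : (S/PP)\(S\PP)
      [4,5] "heard" : S\(PP\N)
    [5,6] "under" : (S/(S/NP))\S
  [6,7] "no" : S/NP

[0,1] ((PP\N)/(S/PP))/PP  lex  "near"
[1,2] PP  lex  "map"
[0,2] (PP\N)/(S/PP)  >  k=1
[2,3] S\PP  lex  "river"
[3,4] (S/PP)\(S\PP)  lex  "which"
[2,4] S/PP  <  k=3
[0,4] PP\N  >  k=2
[4,5] S\(PP\N)  lex  "heard"
[0,5] S  <  k=4
[5,6] (S/(S/NP))\S  lex  "under"
[0,6] S/(S/NP)  <  k=5
[6,7] S/NP  lex  "no"
[0,7] S  >  k=6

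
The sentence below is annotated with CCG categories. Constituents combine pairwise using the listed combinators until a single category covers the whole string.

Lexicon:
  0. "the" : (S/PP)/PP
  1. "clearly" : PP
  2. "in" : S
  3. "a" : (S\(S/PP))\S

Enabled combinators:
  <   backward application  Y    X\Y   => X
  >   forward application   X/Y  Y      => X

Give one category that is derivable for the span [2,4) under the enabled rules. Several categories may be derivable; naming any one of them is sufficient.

S\(S/PP)

[0,4] S   <
  [0,2] S/PP   >
    [0,1] "the" : (S/PP)/PP
    [1,2] "clearly" : PP
  [2,4] S\(S/PP)   <
    [2,3] "in" : S
    [3,4] "a" : (S\(S/PP))\S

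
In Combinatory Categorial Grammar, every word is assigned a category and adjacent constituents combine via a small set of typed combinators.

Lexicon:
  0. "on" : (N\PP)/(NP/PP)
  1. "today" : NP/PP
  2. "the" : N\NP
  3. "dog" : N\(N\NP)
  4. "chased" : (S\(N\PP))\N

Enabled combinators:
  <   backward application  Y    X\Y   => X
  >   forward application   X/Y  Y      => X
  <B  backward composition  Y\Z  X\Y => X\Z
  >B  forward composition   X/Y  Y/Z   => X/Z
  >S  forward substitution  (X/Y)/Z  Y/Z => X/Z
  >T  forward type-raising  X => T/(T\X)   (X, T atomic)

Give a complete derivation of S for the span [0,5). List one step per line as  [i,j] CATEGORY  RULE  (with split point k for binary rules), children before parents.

[0,5] S   <
  [0,2] N\PP   >
    [0,1] "on" : (N\PP)/(NP/PP)
    [1,2] "today" : NP/PP
  [2,5] S\(N\PP)   <
    [2,4] N   <
      [2,3] "the" : N\NP
      [3,4] "dog" : N\(N\NP)
    [4,5] "chased" : (S\(N\PP))\N

[0,1] (N\PP)/(NP/PP)  lex  "on"
[1,2] NP/PP  lex  "today"
[0,2] N\PP  >  k=1
[2,3] N\NP  lex  "the"
[3,4] N\(N\NP)  lex  "dog"
[2,4] N  <  k=3
[4,5] (S\(N\PP))\N  lex  "chased"
[2,5] S\(N\PP)  <  k=4
[0,5] S  <  k=2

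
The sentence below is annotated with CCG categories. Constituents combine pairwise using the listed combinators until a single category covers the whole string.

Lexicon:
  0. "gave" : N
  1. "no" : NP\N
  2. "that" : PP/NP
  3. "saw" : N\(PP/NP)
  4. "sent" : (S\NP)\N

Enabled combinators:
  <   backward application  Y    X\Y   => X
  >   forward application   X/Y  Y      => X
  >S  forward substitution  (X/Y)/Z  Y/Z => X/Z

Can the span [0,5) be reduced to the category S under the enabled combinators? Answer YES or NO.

[0,5] S   <
  [0,2] NP   <
    [0,1] "gave" : N
    [1,2] "no" : NP\N
  [2,5] S\NP   <
    [2,4] N   <
      [2,3] "that" : PP/NP
      [3,4] "saw" : N\(PP/NP)
    [4,5] "sent" : (S\NP)\N

YES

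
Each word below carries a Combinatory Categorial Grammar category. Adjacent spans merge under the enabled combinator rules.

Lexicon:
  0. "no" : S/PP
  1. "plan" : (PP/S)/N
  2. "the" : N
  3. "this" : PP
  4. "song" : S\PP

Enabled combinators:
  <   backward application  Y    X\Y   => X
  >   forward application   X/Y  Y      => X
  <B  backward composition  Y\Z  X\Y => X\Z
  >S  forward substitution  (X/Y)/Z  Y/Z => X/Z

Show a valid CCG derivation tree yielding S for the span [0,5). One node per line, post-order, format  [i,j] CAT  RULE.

[0,1] S/PP  lex  "no"
[1,2] (PP/S)/N  lex  "plan"
[2,3] N  lex  "the"
[1,3] PP/S  >  k=2
[3,4] PP  lex  "this"
[4,5] S\PP  lex  "song"
[3,5] S  <  k=4
[1,5] PP  >  k=3
[0,5] S  >  k=1

[0,5] S   >
  [0,1] "no" : S/PP
  [1,5] PP   >
    [1,3] PP/S   >
      [1,2] "plan" : (PP/S)/N
      [2,3] "the" : N
    [3,5] S   <
      [3,4] "this" : PP
      [4,5] "song" : S\PP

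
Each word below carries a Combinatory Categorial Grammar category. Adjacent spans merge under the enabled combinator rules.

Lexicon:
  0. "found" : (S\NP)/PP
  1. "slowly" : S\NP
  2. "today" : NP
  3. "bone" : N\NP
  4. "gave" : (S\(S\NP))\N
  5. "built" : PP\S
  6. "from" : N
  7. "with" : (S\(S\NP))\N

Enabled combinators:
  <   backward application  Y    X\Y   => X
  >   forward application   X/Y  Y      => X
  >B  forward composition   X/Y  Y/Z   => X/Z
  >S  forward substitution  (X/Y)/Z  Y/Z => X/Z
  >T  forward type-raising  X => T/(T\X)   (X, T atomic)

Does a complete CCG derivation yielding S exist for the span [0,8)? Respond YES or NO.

[0,8] S   <
  [0,6] S\NP   >
    [0,1] "found" : (S\NP)/PP
    [1,6] PP   <
      [1,5] S   <
        [1,2] "slowly" : S\NP
        [2,5] S\(S\NP)   <
          [2,4] N   <
            [2,3] "today" : NP
            [3,4] "bone" : N\NP
          [4,5] "gave" : (S\(S\NP))\N
      [5,6] "built" : PP\S
  [6,8] S\(S\NP)   <
    [6,7] "from" : N
    [7,8] "with" : (S\(S\NP))\N

YES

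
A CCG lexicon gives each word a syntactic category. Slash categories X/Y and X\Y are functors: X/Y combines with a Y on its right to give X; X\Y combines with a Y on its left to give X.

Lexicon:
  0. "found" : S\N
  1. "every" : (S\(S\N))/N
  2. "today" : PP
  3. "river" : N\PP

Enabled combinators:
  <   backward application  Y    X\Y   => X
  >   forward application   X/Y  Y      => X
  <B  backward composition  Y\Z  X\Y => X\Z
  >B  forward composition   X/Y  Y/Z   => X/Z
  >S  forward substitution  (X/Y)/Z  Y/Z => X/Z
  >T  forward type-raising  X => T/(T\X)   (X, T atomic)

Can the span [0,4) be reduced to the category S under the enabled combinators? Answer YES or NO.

[0,4] S   <
  [0,1] "found" : S\N
  [1,4] S\(S\N)   >
    [1,2] "every" : (S\(S\N))/N
    [2,4] N   <
      [2,3] "today" : PP
      [3,4] "river" : N\PP

YES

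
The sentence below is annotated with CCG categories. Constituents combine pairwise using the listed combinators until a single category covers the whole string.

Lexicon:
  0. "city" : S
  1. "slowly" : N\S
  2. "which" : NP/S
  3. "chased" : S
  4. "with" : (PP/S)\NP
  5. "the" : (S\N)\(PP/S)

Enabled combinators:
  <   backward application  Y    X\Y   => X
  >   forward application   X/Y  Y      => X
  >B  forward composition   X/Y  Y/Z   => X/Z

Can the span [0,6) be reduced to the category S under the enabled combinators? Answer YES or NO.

YES

[0,6] S   <
  [0,2] N   <
    [0,1] "city" : S
    [1,2] "slowly" : N\S
  [2,6] S\N   <
    [2,5] PP/S   <
      [2,4] NP   >
        [2,3] "which" : NP/S
        [3,4] "chased" : S
      [4,5] "with" : (PP/S)\NP
    [5,6] "the" : (S\N)\(PP/S)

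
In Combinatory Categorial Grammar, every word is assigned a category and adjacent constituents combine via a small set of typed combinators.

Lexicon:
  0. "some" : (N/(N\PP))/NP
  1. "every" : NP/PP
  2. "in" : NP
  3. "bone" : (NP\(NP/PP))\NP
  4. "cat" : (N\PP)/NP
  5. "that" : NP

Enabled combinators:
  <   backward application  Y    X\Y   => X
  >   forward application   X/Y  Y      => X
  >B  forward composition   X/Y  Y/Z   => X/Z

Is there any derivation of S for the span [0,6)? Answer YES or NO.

NO

(N/(N\PP))/NP NP/PP NP (NP\(NP/PP))\NP (N\PP)/NP NP
CKY chart[0,6] = {N}; S ∉ chart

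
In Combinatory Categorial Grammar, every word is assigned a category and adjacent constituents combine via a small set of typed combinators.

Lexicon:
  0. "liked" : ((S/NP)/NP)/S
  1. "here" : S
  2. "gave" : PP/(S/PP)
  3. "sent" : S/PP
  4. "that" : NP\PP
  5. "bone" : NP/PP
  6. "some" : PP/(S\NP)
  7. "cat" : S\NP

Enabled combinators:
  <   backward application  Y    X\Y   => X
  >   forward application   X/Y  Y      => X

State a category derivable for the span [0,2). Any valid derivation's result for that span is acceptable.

[0,8] S   >
  [0,5] S/NP   >
    [0,2] (S/NP)/NP   >
      [0,1] "liked" : ((S/NP)/NP)/S
      [1,2] "here" : S
    [2,5] NP   <
      [2,4] PP   >
        [2,3] "gave" : PP/(S/PP)
        [3,4] "sent" : S/PP
      [4,5] "that" : NP\PP
  [5,8] NP   >
    [5,6] "bone" : NP/PP
    [6,8] PP   >
      [6,7] "some" : PP/(S\NP)
      [7,8] "cat" : S\NP

(S/NP)/NP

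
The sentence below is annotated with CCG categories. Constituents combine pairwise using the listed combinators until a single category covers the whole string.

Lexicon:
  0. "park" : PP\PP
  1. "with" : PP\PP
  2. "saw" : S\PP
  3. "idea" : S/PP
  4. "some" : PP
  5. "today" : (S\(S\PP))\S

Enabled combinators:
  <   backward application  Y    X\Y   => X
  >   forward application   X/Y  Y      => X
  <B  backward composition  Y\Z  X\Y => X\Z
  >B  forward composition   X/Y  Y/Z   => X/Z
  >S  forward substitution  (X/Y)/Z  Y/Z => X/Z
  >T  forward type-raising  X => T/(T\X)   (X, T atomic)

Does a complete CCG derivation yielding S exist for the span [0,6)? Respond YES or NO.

[0,6] S   <
  [0,3] S\PP   <B
    [0,1] "park" : PP\PP
    [1,3] S\PP   <B
      [1,2] "with" : PP\PP
      [2,3] "saw" : S\PP
  [3,6] S\(S\PP)   <
    [3,5] S   >
      [3,4] "idea" : S/PP
      [4,5] "some" : PP
    [5,6] "today" : (S\(S\PP))\S

YES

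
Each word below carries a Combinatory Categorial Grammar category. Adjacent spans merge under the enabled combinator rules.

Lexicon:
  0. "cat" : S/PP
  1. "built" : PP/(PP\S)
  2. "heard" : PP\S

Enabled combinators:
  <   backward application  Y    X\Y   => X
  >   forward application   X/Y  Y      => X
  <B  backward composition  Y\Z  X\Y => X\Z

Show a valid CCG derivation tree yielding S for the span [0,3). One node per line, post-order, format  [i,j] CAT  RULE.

[0,3] S   >
  [0,1] "cat" : S/PP
  [1,3] PP   >
    [1,2] "built" : PP/(PP\S)
    [2,3] "heard" : PP\S

[0,1] S/PP  lex  "cat"
[1,2] PP/(PP\S)  lex  "built"
[2,3] PP\S  lex  "heard"
[1,3] PP  >  k=2
[0,3] S  >  k=1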